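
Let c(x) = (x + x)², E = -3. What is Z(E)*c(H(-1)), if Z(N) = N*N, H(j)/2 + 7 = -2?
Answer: 11664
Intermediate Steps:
H(j) = -18 (H(j) = -14 + 2*(-2) = -14 - 4 = -18)
c(x) = 4*x² (c(x) = (2*x)² = 4*x²)
Z(N) = N²
Z(E)*c(H(-1)) = (-3)²*(4*(-18)²) = 9*(4*324) = 9*1296 = 11664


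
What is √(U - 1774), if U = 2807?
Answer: √1033 ≈ 32.140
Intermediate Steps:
√(U - 1774) = √(2807 - 1774) = √1033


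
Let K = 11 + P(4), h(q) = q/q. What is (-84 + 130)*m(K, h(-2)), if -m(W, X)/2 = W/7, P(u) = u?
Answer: -1380/7 ≈ -197.14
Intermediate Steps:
h(q) = 1
K = 15 (K = 11 + 4 = 15)
m(W, X) = -2*W/7
(-84 + 130)*m(K, h(-2)) = (-84 + 130)*(-2/7*15) = 46*(-30/7) = -1380/7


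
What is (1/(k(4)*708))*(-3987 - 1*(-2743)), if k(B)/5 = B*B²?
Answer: -311/56640 ≈ -0.0054908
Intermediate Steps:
k(B) = 5*B³ (k(B) = 5*(B*B²) = 5*B³)
(1/(k(4)*708))*(-3987 - 1*(-2743)) = (1/((5*4³)*708))*(-3987 - 1*(-2743)) = ((1/708)/(5*64))*(-3987 + 2743) = ((1/708)/320)*(-1244) = ((1/320)*(1/708))*(-1244) = (1/226560)*(-1244) = -311/56640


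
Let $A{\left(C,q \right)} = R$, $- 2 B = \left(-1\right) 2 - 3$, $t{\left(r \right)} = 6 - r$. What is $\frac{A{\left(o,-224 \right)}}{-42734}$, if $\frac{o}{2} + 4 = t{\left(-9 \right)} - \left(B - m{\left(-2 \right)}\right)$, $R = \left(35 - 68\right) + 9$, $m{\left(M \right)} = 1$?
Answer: $\frac{12}{21367} \approx 0.00056161$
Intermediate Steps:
$B = \frac{5}{2}$ ($B = - \frac{\left(-1\right) 2 - 3}{2} = - \frac{-2 - 3}{2} = \left(- \frac{1}{2}\right) \left(-5\right) = \frac{5}{2} \approx 2.5$)
$R = -24$ ($R = -33 + 9 = -24$)
$o = 19$ ($o = -8 + 2 \left(\left(6 - -9\right) - \left(\frac{5}{2} - 1\right)\right) = -8 + 2 \left(\left(6 + 9\right) - \left(\frac{5}{2} - 1\right)\right) = -8 + 2 \left(15 - \frac{3}{2}\right) = -8 + 2 \cdot \frac{27}{2} = -8 + 27 = 19$)
$A{\left(C,q \right)} = -24$
$\frac{A{\left(o,-224 \right)}}{-42734} = - \frac{24}{-42734} = \left(-24\right) \left(- \frac{1}{42734}\right) = \frac{12}{21367}$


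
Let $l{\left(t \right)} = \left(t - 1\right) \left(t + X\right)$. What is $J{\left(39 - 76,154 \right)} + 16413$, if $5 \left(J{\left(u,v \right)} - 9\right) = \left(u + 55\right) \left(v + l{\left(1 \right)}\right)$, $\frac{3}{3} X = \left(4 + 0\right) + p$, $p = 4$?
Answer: $\frac{84882}{5} \approx 16976.0$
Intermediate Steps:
$X = 8$ ($X = \left(4 + 0\right) + 4 = 4 + 4 = 8$)
$l{\left(t \right)} = \left(-1 + t\right) \left(8 + t\right)$ ($l{\left(t \right)} = \left(t - 1\right) \left(t + 8\right) = \left(-1 + t\right) \left(8 + t\right)$)
$J{\left(u,v \right)} = 9 + \frac{v \left(55 + u\right)}{5}$ ($J{\left(u,v \right)} = 9 + \frac{\left(u + 55\right) \left(v + \left(-8 + 1^{2} + 7 \cdot 1\right)\right)}{5} = 9 + \frac{\left(55 + u\right) \left(v + \left(-8 + 1 + 7\right)\right)}{5} = 9 + \frac{\left(55 + u\right) \left(v + 0\right)}{5} = 9 + \frac{\left(55 + u\right) v}{5} = 9 + \frac{v \left(55 + u\right)}{5}$)
$J{\left(39 - 76,154 \right)} + 16413 = \left(9 + 11 \cdot 154 + \frac{1}{5} \left(39 - 76\right) 154\right) + 16413 = \left(9 + 1694 + \frac{1}{5} \left(-37\right) 154\right) + 16413 = \left(9 + 1694 - \frac{5698}{5}\right) + 16413 = \frac{2817}{5} + 16413 = \frac{84882}{5}$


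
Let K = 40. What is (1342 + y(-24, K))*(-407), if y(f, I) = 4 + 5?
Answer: -549857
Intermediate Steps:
y(f, I) = 9
(1342 + y(-24, K))*(-407) = (1342 + 9)*(-407) = 1351*(-407) = -549857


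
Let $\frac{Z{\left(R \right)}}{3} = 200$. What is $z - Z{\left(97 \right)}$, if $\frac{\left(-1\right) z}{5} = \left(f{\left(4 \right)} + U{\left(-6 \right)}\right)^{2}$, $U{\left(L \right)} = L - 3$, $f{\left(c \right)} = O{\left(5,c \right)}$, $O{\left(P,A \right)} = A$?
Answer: $-725$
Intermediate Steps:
$f{\left(c \right)} = c$
$U{\left(L \right)} = -3 + L$
$z = -125$ ($z = - 5 \left(4 - 9\right)^{2} = - 5 \left(-5\right)^{2} = \left(-5\right) 25 = -125$)
$Z{\left(R \right)} = 600$ ($Z{\left(R \right)} = 3 \cdot 200 = 600$)
$z - Z{\left(97 \right)} = -125 - 600 = -725$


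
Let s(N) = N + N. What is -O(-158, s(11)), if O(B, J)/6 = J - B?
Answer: -1080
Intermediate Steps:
s(N) = 2*N
O(B, J) = -6*B + 6*J (O(B, J) = 6*(J - B) = -6*B + 6*J)
-O(-158, s(11)) = -(-6*(-158) + 6*(2*11)) = -(948 + 6*22) = -(948 + 132) = -1*1080 = -1080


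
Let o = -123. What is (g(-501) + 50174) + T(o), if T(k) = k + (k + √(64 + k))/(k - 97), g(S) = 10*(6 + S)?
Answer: 9922343/220 - I*√59/220 ≈ 45102.0 - 0.034914*I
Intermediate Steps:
g(S) = 60 + 10*S
T(k) = k + (k + √(64 + k))/(-97 + k)
(g(-501) + 50174) + T(o) = ((60 + 10*(-501)) + 50174) + ((-123)² + √(64 - 123) - 96*(-123))/(-97 - 123) = ((60 - 5010) + 50174) + (15129 + √(-59) + 11808)/(-220) = (-4950 + 50174) - (15129 + I*√59 + 11808)/220 = 45224 - (26937 + I*√59)/220 = 45224 + (-26937/220 - I*√59/220) = 9922343/220 - I*√59/220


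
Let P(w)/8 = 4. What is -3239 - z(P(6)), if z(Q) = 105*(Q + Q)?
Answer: -9959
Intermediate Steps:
P(w) = 32 (P(w) = 8*4 = 32)
z(Q) = 210*Q (z(Q) = 105*(2*Q) = 210*Q)
-3239 - z(P(6)) = -3239 - 210*32 = -3239 - 1*6720 = -3239 - 6720 = -9959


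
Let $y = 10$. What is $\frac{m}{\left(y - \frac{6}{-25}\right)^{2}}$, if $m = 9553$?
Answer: $\frac{5970625}{65536} \approx 91.104$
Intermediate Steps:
$\frac{m}{\left(y - \frac{6}{-25}\right)^{2}} = \frac{9553}{\left(10 - \frac{6}{-25}\right)^{2}} = \frac{9553}{\left(10 - - \frac{6}{25}\right)^{2}} = \frac{9553}{\left(10 + \frac{6}{25}\right)^{2}} = \frac{9553}{\left(\frac{256}{25}\right)^{2}} = \frac{9553}{\frac{65536}{625}} = 9553 \cdot \frac{625}{65536} = \frac{5970625}{65536}$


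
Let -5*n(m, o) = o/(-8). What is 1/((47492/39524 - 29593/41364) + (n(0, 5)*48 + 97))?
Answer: 408717684/42296627791 ≈ 0.0096631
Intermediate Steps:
n(m, o) = o/40 (n(m, o) = -o/(5*(-8)) = -o*(-1)/(5*8) = -(-1)*o/40 = o/40)
1/((47492/39524 - 29593/41364) + (n(0, 5)*48 + 97)) = 1/((47492/39524 - 29593/41364) + (((1/40)*5)*48 + 97)) = 1/((47492*(1/39524) - 29593*1/41364) + ((⅛)*48 + 97)) = 1/((11873/9881 - 29593/41364) + (6 + 97)) = 1/(198706339/408717684 + 103) = 1/(42296627791/408717684) = 408717684/42296627791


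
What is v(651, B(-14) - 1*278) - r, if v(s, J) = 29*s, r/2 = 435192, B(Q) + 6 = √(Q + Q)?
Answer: -851505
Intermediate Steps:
B(Q) = -6 + √2*√Q (B(Q) = -6 + √(Q + Q) = -6 + √(2*Q) = -6 + √2*√Q)
r = 870384 (r = 2*435192 = 870384)
v(651, B(-14) - 1*278) - r = 29*651 - 1*870384 = 18879 - 870384 = -851505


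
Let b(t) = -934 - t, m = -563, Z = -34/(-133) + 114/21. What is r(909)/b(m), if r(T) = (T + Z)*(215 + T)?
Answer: -19533996/7049 ≈ -2771.2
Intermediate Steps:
Z = 108/19 (Z = -34*(-1/133) + 114*(1/21) = 34/133 + 38/7 = 108/19 ≈ 5.6842)
r(T) = (215 + T)*(108/19 + T) (r(T) = (T + 108/19)*(215 + T) = (108/19 + T)*(215 + T) = (215 + T)*(108/19 + T))
r(909)/b(m) = (23220/19 + 909**2 + (4193/19)*909)/(-934 - 1*(-563)) = (23220/19 + 826281 + 3811437/19)/(-934 + 563) = (19533996/19)/(-371) = (19533996/19)*(-1/371) = -19533996/7049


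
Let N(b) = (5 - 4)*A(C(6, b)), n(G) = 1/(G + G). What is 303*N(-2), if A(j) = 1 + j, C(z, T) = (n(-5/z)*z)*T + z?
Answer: 21513/5 ≈ 4302.6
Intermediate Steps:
n(G) = 1/(2*G)
C(z, T) = z - T*z²/10 (C(z, T) = ((1/(2*((-5/z))))*z)*T + z = (((-z/5)/2)*z)*T + z = ((-z/10)*z)*T + z = (-z²/10)*T + z = -T*z²/10 + z = z - T*z²/10)
N(b) = 7 - 18*b/5 (N(b) = (5 - 4)*(1 + (⅒)*6*(10 - 1*b*6)) = 1*(1 + (⅒)*6*(10 - 6*b)) = 1*(1 + (6 - 18*b/5)) = 1*(7 - 18*b/5) = 7 - 18*b/5)
303*N(-2) = 303*(7 - 18/5*(-2)) = 303*(7 + 36/5) = 303*(71/5) = 21513/5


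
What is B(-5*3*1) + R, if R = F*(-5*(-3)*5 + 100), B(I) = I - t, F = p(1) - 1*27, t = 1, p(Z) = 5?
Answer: -3866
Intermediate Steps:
F = -22 (F = 5 - 1*27 = 5 - 27 = -22)
B(I) = -1 + I (B(I) = I - 1*1 = I - 1 = -1 + I)
R = -3850 (R = -22*(-5*(-3)*5 + 100) = -22*(15*5 + 100) = -22*(75 + 100) = -22*175 = -3850)
B(-5*3*1) + R = (-1 - 5*3*1) - 3850 = (-1 - 15*1) - 3850 = (-1 - 15) - 3850 = -16 - 3850 = -3866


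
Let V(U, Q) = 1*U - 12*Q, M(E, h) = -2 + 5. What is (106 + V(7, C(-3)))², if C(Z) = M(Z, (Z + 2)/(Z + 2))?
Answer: 5929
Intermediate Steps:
M(E, h) = 3
C(Z) = 3
V(U, Q) = U - 12*Q
(106 + V(7, C(-3)))² = (106 + (7 - 12*3))² = (106 + (7 - 36))² = (106 - 29)² = 77² = 5929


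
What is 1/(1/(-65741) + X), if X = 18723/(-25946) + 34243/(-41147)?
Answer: -70185095675942/109056456276881 ≈ -0.64357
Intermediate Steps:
X = -1658864159/1067600062 (X = 18723*(-1/25946) + 34243*(-1/41147) = -18723/25946 - 34243/41147 = -1658864159/1067600062 ≈ -1.5538)
1/(1/(-65741) + X) = 1/(1/(-65741) - 1658864159/1067600062) = 1/(-1/65741 - 1658864159/1067600062) = 1/(-109056456276881/70185095675942) = -70185095675942/109056456276881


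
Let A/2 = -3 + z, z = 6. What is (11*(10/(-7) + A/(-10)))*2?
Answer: -1562/35 ≈ -44.629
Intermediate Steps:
A = 6 (A = 2*(-3 + 6) = 2*3 = 6)
(11*(10/(-7) + A/(-10)))*2 = (11*(10/(-7) + 6/(-10)))*2 = (11*(10*(-1/7) + 6*(-1/10)))*2 = (11*(-10/7 - 3/5))*2 = (11*(-71/35))*2 = -781/35*2 = -1562/35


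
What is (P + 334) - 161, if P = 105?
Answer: 278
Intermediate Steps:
(P + 334) - 161 = (105 + 334) - 161 = 439 - 161 = 278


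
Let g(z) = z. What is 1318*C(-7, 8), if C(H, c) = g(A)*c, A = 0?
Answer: 0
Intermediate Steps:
C(H, c) = 0 (C(H, c) = 0*c = 0)
1318*C(-7, 8) = 1318*0 = 0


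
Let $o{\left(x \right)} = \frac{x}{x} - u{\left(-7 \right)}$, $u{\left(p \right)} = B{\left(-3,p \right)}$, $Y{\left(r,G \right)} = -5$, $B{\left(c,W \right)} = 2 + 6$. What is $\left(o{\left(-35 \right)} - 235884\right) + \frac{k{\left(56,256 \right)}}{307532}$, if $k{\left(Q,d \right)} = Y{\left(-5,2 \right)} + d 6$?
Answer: $- \frac{72544029481}{307532} \approx -2.3589 \cdot 10^{5}$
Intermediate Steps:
$B{\left(c,W \right)} = 8$
$u{\left(p \right)} = 8$
$k{\left(Q,d \right)} = -5 + 6 d$ ($k{\left(Q,d \right)} = -5 + d 6 = -5 + 6 d$)
$o{\left(x \right)} = -7$ ($o{\left(x \right)} = \frac{x}{x} - 8 = 1 - 8 = -7$)
$\left(o{\left(-35 \right)} - 235884\right) + \frac{k{\left(56,256 \right)}}{307532} = \left(-7 - 235884\right) + \frac{-5 + 6 \cdot 256}{307532} = -235891 + \left(-5 + 1536\right) \frac{1}{307532} = -235891 + 1531 \cdot \frac{1}{307532} = -235891 + \frac{1531}{307532} = - \frac{72544029481}{307532}$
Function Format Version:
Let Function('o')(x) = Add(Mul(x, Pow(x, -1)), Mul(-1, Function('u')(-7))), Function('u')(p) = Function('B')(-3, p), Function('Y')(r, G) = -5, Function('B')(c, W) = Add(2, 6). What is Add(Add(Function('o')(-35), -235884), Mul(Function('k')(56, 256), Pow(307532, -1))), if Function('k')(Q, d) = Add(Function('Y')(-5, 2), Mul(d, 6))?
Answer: Rational(-72544029481, 307532) ≈ -2.3589e+5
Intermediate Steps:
Function('B')(c, W) = 8
Function('u')(p) = 8
Function('k')(Q, d) = Add(-5, Mul(6, d)) (Function('k')(Q, d) = Add(-5, Mul(d, 6)) = Add(-5, Mul(6, d)))
Function('o')(x) = -7 (Function('o')(x) = Add(Mul(x, Pow(x, -1)), Mul(-1, 8)) = Add(1, -8) = -7)
Add(Add(Function('o')(-35), -235884), Mul(Function('k')(56, 256), Pow(307532, -1))) = Add(Add(-7, -235884), Mul(Add(-5, Mul(6, 256)), Pow(307532, -1))) = Add(-235891, Mul(Add(-5, 1536), Rational(1, 307532))) = Add(-235891, Mul(1531, Rational(1, 307532))) = Add(-235891, Rational(1531, 307532)) = Rational(-72544029481, 307532)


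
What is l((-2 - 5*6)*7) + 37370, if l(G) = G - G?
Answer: 37370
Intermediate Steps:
l(G) = 0
l((-2 - 5*6)*7) + 37370 = 0 + 37370 = 37370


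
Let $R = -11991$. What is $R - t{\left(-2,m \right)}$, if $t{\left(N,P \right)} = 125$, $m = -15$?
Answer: $-12116$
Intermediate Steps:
$R - t{\left(-2,m \right)} = -11991 - 125 = -12116$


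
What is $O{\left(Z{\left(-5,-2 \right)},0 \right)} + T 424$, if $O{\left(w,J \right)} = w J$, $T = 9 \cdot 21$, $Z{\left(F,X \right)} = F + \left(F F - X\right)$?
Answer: $80136$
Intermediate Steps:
$Z{\left(F,X \right)} = F + F^{2} - X$ ($Z{\left(F,X \right)} = F + \left(F^{2} - X\right) = F + F^{2} - X$)
$T = 189$
$O{\left(w,J \right)} = J w$
$O{\left(Z{\left(-5,-2 \right)},0 \right)} + T 424 = 0 \left(-5 + \left(-5\right)^{2} - -2\right) + 189 \cdot 424 = 0 \left(-5 + 25 + 2\right) + 80136 = 0 \cdot 22 + 80136 = 0 + 80136 = 80136$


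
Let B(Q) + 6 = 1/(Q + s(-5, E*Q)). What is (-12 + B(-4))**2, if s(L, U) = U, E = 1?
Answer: 21025/64 ≈ 328.52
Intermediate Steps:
B(Q) = -6 + 1/(2*Q) (B(Q) = -6 + 1/(Q + 1*Q) = -6 + 1/(Q + Q) = -6 + 1/(2*Q))
(-12 + B(-4))**2 = (-12 + (-6 + (1/2)/(-4)))**2 = (-12 + (-6 + (1/2)*(-1/4)))**2 = (-12 + (-6 - 1/8))**2 = (-12 - 49/8)**2 = (-145/8)**2 = 21025/64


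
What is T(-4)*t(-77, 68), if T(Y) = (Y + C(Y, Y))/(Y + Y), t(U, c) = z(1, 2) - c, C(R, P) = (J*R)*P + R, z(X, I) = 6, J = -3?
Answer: -434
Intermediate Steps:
C(R, P) = R - 3*P*R (C(R, P) = (-3*R)*P + R = -3*P*R + R = R - 3*P*R)
t(U, c) = 6 - c
T(Y) = (Y + Y*(1 - 3*Y))/(2*Y) (T(Y) = (Y + Y*(1 - 3*Y))/(Y + Y) = (Y + Y*(1 - 3*Y))/((2*Y)) = (Y + Y*(1 - 3*Y))*(1/(2*Y)) = (Y + Y*(1 - 3*Y))/(2*Y))
T(-4)*t(-77, 68) = (1 - 3/2*(-4))*(6 - 1*68) = (1 + 6)*(6 - 68) = 7*(-62) = -434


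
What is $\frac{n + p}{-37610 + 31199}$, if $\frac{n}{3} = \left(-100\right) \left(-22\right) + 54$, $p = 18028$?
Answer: $- \frac{24790}{6411} \approx -3.8668$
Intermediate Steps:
$n = 6762$ ($n = 3 \left(\left(-100\right) \left(-22\right) + 54\right) = 3 \left(2200 + 54\right) = 3 \cdot 2254 = 6762$)
$\frac{n + p}{-37610 + 31199} = \frac{6762 + 18028}{-37610 + 31199} = \frac{24790}{-6411} = 24790 \left(- \frac{1}{6411}\right) = - \frac{24790}{6411}$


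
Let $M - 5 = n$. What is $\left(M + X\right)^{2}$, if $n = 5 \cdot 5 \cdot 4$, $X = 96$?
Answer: $40401$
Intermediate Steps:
$n = 100$ ($n = 25 \cdot 4 = 100$)
$M = 105$ ($M = 5 + 100 = 105$)
$\left(M + X\right)^{2} = \left(105 + 96\right)^{2} = 201^{2} = 40401$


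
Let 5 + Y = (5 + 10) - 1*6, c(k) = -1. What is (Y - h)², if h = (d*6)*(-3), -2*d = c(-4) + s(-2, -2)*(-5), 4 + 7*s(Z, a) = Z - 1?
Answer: 1024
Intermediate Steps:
s(Z, a) = -5/7 + Z/7 (s(Z, a) = -4/7 + (Z - 1)/7 = -4/7 + (-1 + Z)/7 = -4/7 + (-⅐ + Z/7) = -5/7 + Z/7)
d = -2 (d = -(-1 + (-5/7 + (⅐)*(-2))*(-5))/2 = -(-1 + (-5/7 - 2/7)*(-5))/2 = -(-1 - 1*(-5))/2 = -(-1 + 5)/2 = -½*4 = -2)
h = 36 (h = -2*6*(-3) = -12*(-3) = 36)
Y = 4 (Y = -5 + ((5 + 10) - 1*6) = -5 + (15 - 6) = -5 + 9 = 4)
(Y - h)² = (4 - 1*36)² = (4 - 36)² = (-32)² = 1024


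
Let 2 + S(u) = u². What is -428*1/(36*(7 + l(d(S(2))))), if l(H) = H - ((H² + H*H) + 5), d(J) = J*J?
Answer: 107/234 ≈ 0.45726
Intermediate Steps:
S(u) = -2 + u²
d(J) = J²
l(H) = -5 + H - 2*H² (l(H) = H - ((H² + H²) + 5) = H - (2*H² + 5) = H - (5 + 2*H²) = H + (-5 - 2*H²) = -5 + H - 2*H²)
-428*1/(36*(7 + l(d(S(2))))) = -428*1/(36*(7 + (-5 + (-2 + 2²)² - 2*(-2 + 2²)⁴))) = -428*1/(36*(7 + (-5 + (-2 + 4)² - 2*(-2 + 4)⁴))) = -428*1/(36*(7 + (-5 + 2² - 2*(2²)²))) = -428*1/(36*(7 + (-5 + 4 - 2*4²))) = -428*1/(36*(7 + (-5 + 4 - 2*16))) = -428*1/(36*(7 + (-5 + 4 - 32))) = -428*1/(36*(7 - 33)) = -428/(18*(-26*2)) = -428/(18*(-52)) = -428/(-936) = -428*(-1/936) = 107/234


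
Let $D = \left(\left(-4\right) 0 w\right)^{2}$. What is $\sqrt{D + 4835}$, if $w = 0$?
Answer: $\sqrt{4835} \approx 69.534$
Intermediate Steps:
$D = 0$ ($D = \left(\left(-4\right) 0 \cdot 0\right)^{2} = \left(0 \cdot 0\right)^{2} = 0^{2} = 0$)
$\sqrt{D + 4835} = \sqrt{0 + 4835} = \sqrt{4835}$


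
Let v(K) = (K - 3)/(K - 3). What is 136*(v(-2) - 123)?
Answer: -16592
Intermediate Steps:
v(K) = 1 (v(K) = (-3 + K)/(-3 + K) = 1)
136*(v(-2) - 123) = 136*(1 - 123) = 136*(-122) = -16592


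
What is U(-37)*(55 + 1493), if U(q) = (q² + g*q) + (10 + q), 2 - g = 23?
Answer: 3280212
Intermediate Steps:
g = -21 (g = 2 - 1*23 = 2 - 23 = -21)
U(q) = 10 + q² - 20*q (U(q) = (q² - 21*q) + (10 + q) = 10 + q² - 20*q)
U(-37)*(55 + 1493) = (10 + (-37)² - 20*(-37))*(55 + 1493) = (10 + 1369 + 740)*1548 = 2119*1548 = 3280212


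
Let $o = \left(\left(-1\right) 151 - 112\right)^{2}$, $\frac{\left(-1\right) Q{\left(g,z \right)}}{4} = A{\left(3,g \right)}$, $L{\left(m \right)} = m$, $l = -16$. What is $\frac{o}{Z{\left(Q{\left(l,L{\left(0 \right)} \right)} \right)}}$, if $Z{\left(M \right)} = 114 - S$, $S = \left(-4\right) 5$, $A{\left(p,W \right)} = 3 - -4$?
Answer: $\frac{69169}{134} \approx 516.19$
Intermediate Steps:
$A{\left(p,W \right)} = 7$ ($A{\left(p,W \right)} = 3 + 4 = 7$)
$Q{\left(g,z \right)} = -28$ ($Q{\left(g,z \right)} = \left(-4\right) 7 = -28$)
$S = -20$
$o = 69169$ ($o = \left(-151 - 112\right)^{2} = \left(-263\right)^{2} = 69169$)
$Z{\left(M \right)} = 134$ ($Z{\left(M \right)} = 114 - -20 = 114 + 20 = 134$)
$\frac{o}{Z{\left(Q{\left(l,L{\left(0 \right)} \right)} \right)}} = \frac{69169}{134}$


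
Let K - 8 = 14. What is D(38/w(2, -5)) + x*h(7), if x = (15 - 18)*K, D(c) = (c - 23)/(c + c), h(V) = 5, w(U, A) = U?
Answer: -6272/19 ≈ -330.11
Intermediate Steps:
K = 22 (K = 8 + 14 = 22)
D(c) = (-23 + c)/(2*c) (D(c) = (-23 + c)/((2*c)) = (-23 + c)*(1/(2*c)) = (-23 + c)/(2*c))
x = -66 (x = (15 - 18)*22 = -3*22 = -66)
D(38/w(2, -5)) + x*h(7) = (-23 + 38/2)/(2*((38/2))) - 66*5 = (-23 + 38*(1/2))/(2*((38*(1/2)))) - 330 = (1/2)*(-23 + 19)/19 - 330 = (1/2)*(1/19)*(-4) - 330 = -2/19 - 330 = -6272/19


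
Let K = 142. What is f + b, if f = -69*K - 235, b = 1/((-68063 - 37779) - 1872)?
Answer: -1080694563/107714 ≈ -10033.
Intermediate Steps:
b = -1/107714 (b = 1/(-105842 - 1872) = 1/(-107714) = -1/107714 ≈ -9.2838e-6)
f = -10033 (f = -69*142 - 235 = -9798 - 235 = -10033)
f + b = -10033 - 1/107714 = -1080694563/107714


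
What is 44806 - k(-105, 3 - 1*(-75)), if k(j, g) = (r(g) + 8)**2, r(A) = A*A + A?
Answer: -38024094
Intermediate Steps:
r(A) = A + A**2 (r(A) = A**2 + A = A + A**2)
k(j, g) = (8 + g*(1 + g))**2 (k(j, g) = (g*(1 + g) + 8)**2 = (8 + g*(1 + g))**2)
44806 - k(-105, 3 - 1*(-75)) = 44806 - (8 + (3 - 1*(-75))*(1 + (3 - 1*(-75))))**2 = 44806 - (8 + (3 + 75)*(1 + (3 + 75)))**2 = 44806 - (8 + 78*(1 + 78))**2 = 44806 - (8 + 78*79)**2 = 44806 - (8 + 6162)**2 = 44806 - 1*6170**2 = 44806 - 1*38068900 = 44806 - 38068900 = -38024094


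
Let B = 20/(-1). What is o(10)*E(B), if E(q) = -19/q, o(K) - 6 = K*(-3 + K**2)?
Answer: 4636/5 ≈ 927.20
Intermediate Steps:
o(K) = 6 + K*(-3 + K**2)
B = -20 (B = 20*(-1) = -20)
o(10)*E(B) = (6 + 10**3 - 3*10)*(-19/(-20)) = (6 + 1000 - 30)*(-19*(-1/20)) = 976*(19/20) = 4636/5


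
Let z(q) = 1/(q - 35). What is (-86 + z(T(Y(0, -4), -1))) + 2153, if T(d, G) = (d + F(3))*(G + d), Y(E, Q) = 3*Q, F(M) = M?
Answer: 169495/82 ≈ 2067.0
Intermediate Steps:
T(d, G) = (3 + d)*(G + d) (T(d, G) = (d + 3)*(G + d) = (3 + d)*(G + d))
z(q) = 1/(-35 + q)
(-86 + z(T(Y(0, -4), -1))) + 2153 = (-86 + 1/(-35 + ((3*(-4))² + 3*(-1) + 3*(3*(-4)) - 3*(-4)))) + 2153 = (-86 + 1/(-35 + ((-12)² - 3 + 3*(-12) - 1*(-12)))) + 2153 = (-86 + 1/(-35 + (144 - 3 - 36 + 12))) + 2153 = (-86 + 1/(-35 + 117)) + 2153 = (-86 + 1/82) + 2153 = -7051/82 + 2153 = 169495/82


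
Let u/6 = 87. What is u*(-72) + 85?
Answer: -37499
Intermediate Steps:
u = 522 (u = 6*87 = 522)
u*(-72) + 85 = 522*(-72) + 85 = -37584 + 85 = -37499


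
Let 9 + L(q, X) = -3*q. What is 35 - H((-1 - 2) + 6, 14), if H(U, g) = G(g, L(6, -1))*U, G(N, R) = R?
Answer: 116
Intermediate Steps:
L(q, X) = -9 - 3*q
H(U, g) = -27*U (H(U, g) = (-9 - 3*6)*U = (-9 - 18)*U = -27*U)
35 - H((-1 - 2) + 6, 14) = 35 - (-27)*((-1 - 2) + 6) = 35 - (-27)*(-3 + 6) = 35 - (-27)*3 = 35 - 1*(-81) = 35 + 81 = 116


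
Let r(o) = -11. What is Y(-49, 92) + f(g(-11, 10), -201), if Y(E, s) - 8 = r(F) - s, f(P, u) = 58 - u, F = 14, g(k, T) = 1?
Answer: 164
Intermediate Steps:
Y(E, s) = -3 - s (Y(E, s) = 8 + (-11 - s) = -3 - s)
Y(-49, 92) + f(g(-11, 10), -201) = (-3 - 1*92) + (58 - 1*(-201)) = (-3 - 92) + (58 + 201) = -95 + 259 = 164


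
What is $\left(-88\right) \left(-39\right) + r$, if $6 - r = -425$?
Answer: $3863$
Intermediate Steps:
$r = 431$ ($r = 6 - -425 = 6 + 425 = 431$)
$\left(-88\right) \left(-39\right) + r = \left(-88\right) \left(-39\right) + 431 = 3432 + 431 = 3863$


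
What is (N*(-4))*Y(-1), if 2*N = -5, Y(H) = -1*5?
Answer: -50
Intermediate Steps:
Y(H) = -5
N = -5/2 (N = (½)*(-5) = -5/2 ≈ -2.5000)
(N*(-4))*Y(-1) = -5/2*(-4)*(-5) = 10*(-5) = -50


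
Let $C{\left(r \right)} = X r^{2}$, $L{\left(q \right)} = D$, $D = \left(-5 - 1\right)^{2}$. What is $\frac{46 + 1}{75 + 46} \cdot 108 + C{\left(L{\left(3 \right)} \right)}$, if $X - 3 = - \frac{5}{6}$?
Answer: $\frac{344844}{121} \approx 2849.9$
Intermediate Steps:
$X = \frac{13}{6}$ ($X = 3 - \frac{5}{6} = \frac{13}{6} \approx 2.1667$)
$D = 36$ ($D = \left(-6\right)^{2} = 36$)
$L{\left(q \right)} = 36$
$C{\left(r \right)} = \frac{13 r^{2}}{6}$
$\frac{46 + 1}{75 + 46} \cdot 108 + C{\left(L{\left(3 \right)} \right)} = \frac{46 + 1}{75 + 46} \cdot 108 + \frac{13 \cdot 36^{2}}{6} = \frac{47}{121} \cdot 108 + \frac{13}{6} \cdot 1296 = 47 \cdot \frac{1}{121} \cdot 108 + 2808 = \frac{47}{121} \cdot 108 + 2808 = \frac{5076}{121} + 2808 = \frac{344844}{121}$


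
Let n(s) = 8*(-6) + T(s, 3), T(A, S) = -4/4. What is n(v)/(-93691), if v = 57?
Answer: 49/93691 ≈ 0.00052300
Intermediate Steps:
T(A, S) = -1 (T(A, S) = -4*¼ = -1)
n(s) = -49 (n(s) = 8*(-6) - 1 = -48 - 1 = -49)
n(v)/(-93691) = -49/(-93691) = -49*(-1/93691) = 49/93691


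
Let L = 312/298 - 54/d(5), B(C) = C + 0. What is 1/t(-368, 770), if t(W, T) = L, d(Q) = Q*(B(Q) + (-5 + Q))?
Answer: -3725/4146 ≈ -0.89846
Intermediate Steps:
B(C) = C
d(Q) = Q*(-5 + 2*Q) (d(Q) = Q*(Q + (-5 + Q)) = Q*(-5 + 2*Q))
L = -4146/3725 (L = 312/298 - 54*1/(5*(-5 + 2*5)) = 312*(1/298) - 54*1/(5*(-5 + 10)) = 156/149 - 54/(5*5) = 156/149 - 54/25 = -4146/3725 ≈ -1.1130)
t(W, T) = -4146/3725
1/t(-368, 770) = 1/(-4146/3725) = -3725/4146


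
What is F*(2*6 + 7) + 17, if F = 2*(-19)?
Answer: -705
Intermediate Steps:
F = -38
F*(2*6 + 7) + 17 = -38*(2*6 + 7) + 17 = -38*(12 + 7) + 17 = -38*19 + 17 = -722 + 17 = -705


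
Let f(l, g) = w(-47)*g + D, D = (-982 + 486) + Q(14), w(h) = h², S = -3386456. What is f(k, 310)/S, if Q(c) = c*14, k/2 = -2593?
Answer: -342245/1693228 ≈ -0.20213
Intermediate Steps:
k = -5186 (k = 2*(-2593) = -5186)
Q(c) = 14*c
D = -300 (D = (-982 + 486) + 14*14 = -496 + 196 = -300)
f(l, g) = -300 + 2209*g (f(l, g) = (-47)²*g - 300 = 2209*g - 300 = -300 + 2209*g)
f(k, 310)/S = (-300 + 2209*310)/(-3386456) = (-300 + 684790)*(-1/3386456) = 684490*(-1/3386456) = -342245/1693228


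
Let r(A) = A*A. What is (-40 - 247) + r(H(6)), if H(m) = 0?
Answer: -287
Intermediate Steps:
r(A) = A²
(-40 - 247) + r(H(6)) = (-40 - 247) + 0² = -287 + 0 = -287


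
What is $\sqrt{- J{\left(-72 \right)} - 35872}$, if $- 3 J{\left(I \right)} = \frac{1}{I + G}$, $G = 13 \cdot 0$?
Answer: $\frac{i \sqrt{46490118}}{36} \approx 189.4 i$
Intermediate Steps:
$G = 0$
$J{\left(I \right)} = - \frac{1}{3 I}$ ($J{\left(I \right)} = - \frac{1}{3 \left(I + 0\right)} = - \frac{1}{3 I}$)
$\sqrt{- J{\left(-72 \right)} - 35872} = \sqrt{- \frac{-1}{3 \left(-72\right)} - 35872} = \sqrt{- \frac{\left(-1\right) \left(-1\right)}{3 \cdot 72} - 35872} = \sqrt{\left(-1\right) \frac{1}{216} - 35872} = \sqrt{- \frac{1}{216} - 35872} = \sqrt{- \frac{7748353}{216}} = \frac{i \sqrt{46490118}}{36}$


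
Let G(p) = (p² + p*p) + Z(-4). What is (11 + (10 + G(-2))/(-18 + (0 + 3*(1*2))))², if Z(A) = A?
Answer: 3481/36 ≈ 96.694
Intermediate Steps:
G(p) = -4 + 2*p² (G(p) = (p² + p*p) - 4 = (p² + p²) - 4 = 2*p² - 4 = -4 + 2*p²)
(11 + (10 + G(-2))/(-18 + (0 + 3*(1*2))))² = (11 + (10 + (-4 + 2*(-2)²))/(-18 + (0 + 3*(1*2))))² = (11 + (10 + (-4 + 2*4))/(-18 + (0 + 3*2)))² = (11 + (10 + (-4 + 8))/(-18 + (0 + 6)))² = (11 + (10 + 4)/(-18 + 6))² = (11 + 14/(-12))² = (11 + 14*(-1/12))² = (11 - 7/6)² = (59/6)² = 3481/36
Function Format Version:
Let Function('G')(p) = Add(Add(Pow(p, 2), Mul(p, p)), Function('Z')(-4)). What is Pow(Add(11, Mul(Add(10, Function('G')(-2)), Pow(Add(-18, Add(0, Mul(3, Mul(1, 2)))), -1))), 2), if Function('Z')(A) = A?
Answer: Rational(3481, 36) ≈ 96.694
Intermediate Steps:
Function('G')(p) = Add(-4, Mul(2, Pow(p, 2))) (Function('G')(p) = Add(Add(Pow(p, 2), Mul(p, p)), -4) = Add(Add(Pow(p, 2), Pow(p, 2)), -4) = Add(Mul(2, Pow(p, 2)), -4) = Add(-4, Mul(2, Pow(p, 2))))
Pow(Add(11, Mul(Add(10, Function('G')(-2)), Pow(Add(-18, Add(0, Mul(3, Mul(1, 2)))), -1))), 2) = Pow(Add(11, Mul(Add(10, Add(-4, Mul(2, Pow(-2, 2)))), Pow(Add(-18, Add(0, Mul(3, Mul(1, 2)))), -1))), 2) = Pow(Add(11, Mul(Add(10, Add(-4, Mul(2, 4))), Pow(Add(-18, Add(0, Mul(3, 2))), -1))), 2) = Pow(Add(11, Mul(Add(10, Add(-4, 8)), Pow(Add(-18, Add(0, 6)), -1))), 2) = Pow(Add(11, Mul(Add(10, 4), Pow(Add(-18, 6), -1))), 2) = Pow(Add(11, Mul(14, Pow(-12, -1))), 2) = Pow(Add(11, Mul(14, Rational(-1, 12))), 2) = Pow(Add(11, Rational(-7, 6)), 2) = Pow(Rational(59, 6), 2) = Rational(3481, 36)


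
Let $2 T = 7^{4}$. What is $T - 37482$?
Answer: $- \frac{72563}{2} \approx -36282.0$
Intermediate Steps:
$T = \frac{2401}{2}$ ($T = \frac{7^{4}}{2} = \frac{1}{2} \cdot 2401 = \frac{2401}{2} \approx 1200.5$)
$T - 37482 = \frac{2401}{2} - 37482 = - \frac{72563}{2}$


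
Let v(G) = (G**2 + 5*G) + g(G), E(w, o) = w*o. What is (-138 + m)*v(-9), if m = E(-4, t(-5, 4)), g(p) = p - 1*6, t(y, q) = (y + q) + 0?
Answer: -2814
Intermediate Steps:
t(y, q) = q + y (t(y, q) = (q + y) + 0 = q + y)
g(p) = -6 + p (g(p) = p - 6 = -6 + p)
E(w, o) = o*w
v(G) = -6 + G**2 + 6*G (v(G) = (G**2 + 5*G) + (-6 + G) = -6 + G**2 + 6*G)
m = 4 (m = (4 - 5)*(-4) = -1*(-4) = 4)
(-138 + m)*v(-9) = (-138 + 4)*(-6 + (-9)**2 + 6*(-9)) = -134*(-6 + 81 - 54) = -134*21 = -2814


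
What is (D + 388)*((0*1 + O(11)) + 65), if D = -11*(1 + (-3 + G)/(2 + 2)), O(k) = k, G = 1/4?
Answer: 116907/4 ≈ 29227.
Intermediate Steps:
G = 1/4 (G = 1*(1/4) = 1/4 ≈ 0.25000)
D = -55/16 (D = -11*(1 + (-3 + 1/4)/(2 + 2)) = -11*(1 - 11/4/4) = -11*(1 - 11/4*1/4) = -11*(1 - 11/16) = -11*5/16 = -55/16 ≈ -3.4375)
(D + 388)*((0*1 + O(11)) + 65) = (-55/16 + 388)*((0*1 + 11) + 65) = 6153*((0 + 11) + 65)/16 = 6153*(11 + 65)/16 = (6153/16)*76 = 116907/4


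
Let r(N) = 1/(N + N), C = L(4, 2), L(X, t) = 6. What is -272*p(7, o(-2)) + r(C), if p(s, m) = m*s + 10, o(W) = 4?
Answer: -124031/12 ≈ -10336.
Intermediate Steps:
p(s, m) = 10 + m*s
C = 6
r(N) = 1/(2*N)
-272*p(7, o(-2)) + r(C) = -272*(10 + 4*7) + (1/2)/6 = -272*(10 + 28) + (1/2)*(1/6) = -272*38 + 1/12 = -10336 + 1/12 = -124031/12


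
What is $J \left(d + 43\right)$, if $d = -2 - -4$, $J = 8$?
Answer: $360$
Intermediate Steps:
$d = 2$ ($d = -2 + 4 = 2$)
$J \left(d + 43\right) = 8 \left(2 + 43\right) = 8 \cdot 45 = 360$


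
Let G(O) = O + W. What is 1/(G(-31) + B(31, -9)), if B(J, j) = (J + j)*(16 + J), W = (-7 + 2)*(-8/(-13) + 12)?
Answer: 13/12219 ≈ 0.0010639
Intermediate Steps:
W = -820/13 (W = -5*(-8*(-1/13) + 12) = -5*(8/13 + 12) = -5*164/13 = -820/13 ≈ -63.077)
B(J, j) = (16 + J)*(J + j)
G(O) = -820/13 + O (G(O) = O - 820/13 = -820/13 + O)
1/(G(-31) + B(31, -9)) = 1/((-820/13 - 31) + (31² + 16*31 + 16*(-9) + 31*(-9))) = 1/(-1223/13 + (961 + 496 - 144 - 279)) = 1/(-1223/13 + 1034) = 1/(12219/13) = 13/12219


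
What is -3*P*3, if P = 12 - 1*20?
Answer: 72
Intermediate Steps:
P = -8 (P = 12 - 20 = -8)
-3*P*3 = -3*(-8)*3 = 24*3 = 72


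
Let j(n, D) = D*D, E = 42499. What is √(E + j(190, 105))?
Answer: 2*√13381 ≈ 231.35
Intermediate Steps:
j(n, D) = D²
√(E + j(190, 105)) = √(42499 + 105²) = √(42499 + 11025) = √53524 = 2*√13381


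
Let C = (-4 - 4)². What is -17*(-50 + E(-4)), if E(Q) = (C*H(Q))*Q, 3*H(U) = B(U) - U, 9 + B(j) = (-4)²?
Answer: 50422/3 ≈ 16807.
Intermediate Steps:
B(j) = 7 (B(j) = -9 + (-4)² = -9 + 16 = 7)
C = 64 (C = (-8)² = 64)
H(U) = 7/3 - U/3 (H(U) = (7 - U)/3 = 7/3 - U/3)
E(Q) = Q*(448/3 - 64*Q/3) (E(Q) = (64*(7/3 - Q/3))*Q = (448/3 - 64*Q/3)*Q = Q*(448/3 - 64*Q/3))
-17*(-50 + E(-4)) = -17*(-50 + (64/3)*(-4)*(7 - 1*(-4))) = -17*(-50 + (64/3)*(-4)*(7 + 4)) = -17*(-50 + (64/3)*(-4)*11) = -17*(-50 - 2816/3) = -17*(-2966/3) = 50422/3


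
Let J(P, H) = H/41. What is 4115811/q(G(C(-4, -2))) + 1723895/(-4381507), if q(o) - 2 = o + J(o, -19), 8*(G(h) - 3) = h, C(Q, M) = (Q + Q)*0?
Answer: 246457107449929/271653434 ≈ 9.0725e+5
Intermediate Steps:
C(Q, M) = 0 (C(Q, M) = (2*Q)*0 = 0)
J(P, H) = H/41 (J(P, H) = H*(1/41) = H/41)
G(h) = 3 + h/8
q(o) = 63/41 + o (q(o) = 2 + (o + (1/41)*(-19)) = 2 + (o - 19/41) = 2 + (-19/41 + o) = 63/41 + o)
4115811/q(G(C(-4, -2))) + 1723895/(-4381507) = 4115811/(63/41 + (3 + (⅛)*0)) + 1723895/(-4381507) = 4115811/(63/41 + (3 + 0)) + 1723895*(-1/4381507) = 4115811/(63/41 + 3) - 1723895/4381507 = 4115811/(186/41) - 1723895/4381507 = 4115811*(41/186) - 1723895/4381507 = 56249417/62 - 1723895/4381507 = 246457107449929/271653434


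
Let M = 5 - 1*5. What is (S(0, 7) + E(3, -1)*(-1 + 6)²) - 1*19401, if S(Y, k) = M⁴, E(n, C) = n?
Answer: -19326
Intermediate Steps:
M = 0 (M = 5 - 5 = 0)
S(Y, k) = 0 (S(Y, k) = 0⁴ = 0)
(S(0, 7) + E(3, -1)*(-1 + 6)²) - 1*19401 = (0 + 3*(-1 + 6)²) - 1*19401 = (0 + 3*5²) - 19401 = (0 + 3*25) - 19401 = (0 + 75) - 19401 = 75 - 19401 = -19326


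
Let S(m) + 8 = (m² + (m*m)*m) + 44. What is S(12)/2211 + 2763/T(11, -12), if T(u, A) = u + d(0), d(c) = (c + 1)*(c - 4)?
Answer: 2040783/5159 ≈ 395.58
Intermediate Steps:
d(c) = (1 + c)*(-4 + c)
T(u, A) = -4 + u (T(u, A) = u + (-4 + 0² - 3*0) = u + (-4 + 0 + 0) = u - 4 = -4 + u)
S(m) = 36 + m² + m³ (S(m) = -8 + ((m² + (m*m)*m) + 44) = -8 + ((m² + m²*m) + 44) = -8 + ((m² + m³) + 44) = -8 + (44 + m² + m³) = 36 + m² + m³)
S(12)/2211 + 2763/T(11, -12) = (36 + 12² + 12³)/2211 + 2763/(-4 + 11) = (36 + 144 + 1728)*(1/2211) + 2763/7 = 1908*(1/2211) + 2763*(⅐) = 636/737 + 2763/7 = 2040783/5159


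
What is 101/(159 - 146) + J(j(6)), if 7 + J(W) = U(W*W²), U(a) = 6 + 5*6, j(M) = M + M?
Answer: 478/13 ≈ 36.769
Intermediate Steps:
j(M) = 2*M
U(a) = 36 (U(a) = 6 + 30 = 36)
J(W) = 29 (J(W) = -7 + 36 = 29)
101/(159 - 146) + J(j(6)) = 101/(159 - 146) + 29 = 101/13 + 29 = 478/13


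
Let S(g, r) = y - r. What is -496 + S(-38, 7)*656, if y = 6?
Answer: -1152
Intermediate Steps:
S(g, r) = 6 - r
-496 + S(-38, 7)*656 = -496 + (6 - 1*7)*656 = -496 + (6 - 7)*656 = -496 - 1*656 = -496 - 656 = -1152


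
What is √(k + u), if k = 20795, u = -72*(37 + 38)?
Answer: √15395 ≈ 124.08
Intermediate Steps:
u = -5400 (u = -72*75 = -5400)
√(k + u) = √(20795 - 5400) = √15395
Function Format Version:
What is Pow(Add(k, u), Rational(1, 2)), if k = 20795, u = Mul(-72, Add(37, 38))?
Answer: Pow(15395, Rational(1, 2)) ≈ 124.08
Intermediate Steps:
u = -5400 (u = Mul(-72, 75) = -5400)
Pow(Add(k, u), Rational(1, 2)) = Pow(Add(20795, -5400), Rational(1, 2)) = Pow(15395, Rational(1, 2))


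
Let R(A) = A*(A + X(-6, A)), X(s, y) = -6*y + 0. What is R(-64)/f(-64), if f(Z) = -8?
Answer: 2560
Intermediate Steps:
X(s, y) = -6*y
R(A) = -5*A² (R(A) = A*(A - 6*A) = A*(-5*A) = -5*A²)
R(-64)/f(-64) = -5*(-64)²/(-8) = -5*4096*(-⅛) = -20480*(-⅛) = 2560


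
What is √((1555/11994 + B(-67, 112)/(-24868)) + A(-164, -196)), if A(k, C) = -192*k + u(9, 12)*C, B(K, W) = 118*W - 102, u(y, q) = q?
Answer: √40499888993458137933/37283349 ≈ 170.69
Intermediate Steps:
B(K, W) = -102 + 118*W
A(k, C) = -192*k + 12*C
√((1555/11994 + B(-67, 112)/(-24868)) + A(-164, -196)) = √((1555/11994 + (-102 + 118*112)/(-24868)) + (-192*(-164) + 12*(-196))) = √((1555*(1/11994) + (-102 + 13216)*(-1/24868)) + (31488 - 2352)) = √((1555/11994 + 13114*(-1/24868)) + 29136) = √((1555/11994 - 6557/12434) + 29136) = √(-14827447/37283349 + 29136) = √(1086272829017/37283349) = √40499888993458137933/37283349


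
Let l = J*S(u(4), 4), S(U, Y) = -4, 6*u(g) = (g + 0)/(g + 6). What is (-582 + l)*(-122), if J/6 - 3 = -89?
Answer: -180804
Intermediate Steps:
u(g) = g/(6*(6 + g)) (u(g) = ((g + 0)/(g + 6))/6 = (g/(6 + g))/6 = g/(6*(6 + g)))
J = -516 (J = 18 + 6*(-89) = 18 - 534 = -516)
l = 2064 (l = -516*(-4) = 2064)
(-582 + l)*(-122) = (-582 + 2064)*(-122) = 1482*(-122) = -180804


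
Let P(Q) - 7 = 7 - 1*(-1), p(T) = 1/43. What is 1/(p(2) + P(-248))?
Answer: 43/646 ≈ 0.066563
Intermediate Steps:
p(T) = 1/43
P(Q) = 15 (P(Q) = 7 + (7 - 1*(-1)) = 7 + (7 + 1) = 7 + 8 = 15)
1/(p(2) + P(-248)) = 1/(1/43 + 15) = 1/(646/43) = 43/646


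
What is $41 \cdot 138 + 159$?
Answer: $5817$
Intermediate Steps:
$41 \cdot 138 + 159 = 5658 + 159 = 5817$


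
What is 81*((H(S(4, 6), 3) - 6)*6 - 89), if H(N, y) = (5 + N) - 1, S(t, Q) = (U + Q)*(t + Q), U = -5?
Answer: -3321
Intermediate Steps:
S(t, Q) = (-5 + Q)*(Q + t) (S(t, Q) = (-5 + Q)*(t + Q) = (-5 + Q)*(Q + t))
H(N, y) = 4 + N
81*((H(S(4, 6), 3) - 6)*6 - 89) = 81*(((4 + (6² - 5*6 - 5*4 + 6*4)) - 6)*6 - 89) = 81*(((4 + (36 - 30 - 20 + 24)) - 6)*6 - 89) = 81*(((4 + 10) - 6)*6 - 89) = 81*((14 - 6)*6 - 89) = 81*(8*6 - 89) = 81*(48 - 89) = 81*(-41) = -3321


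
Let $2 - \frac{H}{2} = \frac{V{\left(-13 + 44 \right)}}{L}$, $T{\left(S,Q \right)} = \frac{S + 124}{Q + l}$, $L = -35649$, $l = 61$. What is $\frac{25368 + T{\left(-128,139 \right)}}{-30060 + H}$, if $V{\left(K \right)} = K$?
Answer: $- \frac{45217155951}{53573314100} \approx -0.84402$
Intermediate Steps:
$T{\left(S,Q \right)} = \frac{124 + S}{61 + Q}$ ($T{\left(S,Q \right)} = \frac{S + 124}{Q + 61} = \frac{124 + S}{61 + Q}$)
$H = \frac{142658}{35649}$ ($H = 4 - 2 \frac{-13 + 44}{-35649} = 4 - 2 \cdot 31 \left(- \frac{1}{35649}\right) = 4 - - \frac{62}{35649} = 4 + \frac{62}{35649} = \frac{142658}{35649} \approx 4.0017$)
$\frac{25368 + T{\left(-128,139 \right)}}{-30060 + H} = \frac{25368 + \frac{124 - 128}{61 + 139}}{-30060 + \frac{142658}{35649}} = \frac{25368 + \frac{1}{200} \left(-4\right)}{- \frac{1071466282}{35649}} = \left(25368 + \frac{1}{200} \left(-4\right)\right) \left(- \frac{35649}{1071466282}\right) = \left(25368 - \frac{1}{50}\right) \left(- \frac{35649}{1071466282}\right) = \frac{1268399}{50} \left(- \frac{35649}{1071466282}\right) = - \frac{45217155951}{53573314100}$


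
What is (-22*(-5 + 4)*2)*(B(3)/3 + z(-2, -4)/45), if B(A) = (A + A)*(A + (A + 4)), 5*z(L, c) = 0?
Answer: 880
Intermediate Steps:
z(L, c) = 0 (z(L, c) = (⅕)*0 = 0)
B(A) = 2*A*(4 + 2*A) (B(A) = (2*A)*(A + (4 + A)) = (2*A)*(4 + 2*A) = 2*A*(4 + 2*A))
(-22*(-5 + 4)*2)*(B(3)/3 + z(-2, -4)/45) = (-22*(-5 + 4)*2)*((4*3*(2 + 3))/3 + 0/45) = (-(-22)*2)*((4*3*5)*(⅓) + 0*(1/45)) = (-22*(-2))*(60*(⅓) + 0) = 44*(20 + 0) = 44*20 = 880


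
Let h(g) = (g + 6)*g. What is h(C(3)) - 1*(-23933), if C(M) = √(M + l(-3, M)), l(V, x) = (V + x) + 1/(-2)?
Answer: 47871/2 + 3*√10 ≈ 23945.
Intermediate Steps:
l(V, x) = -½ + V + x (l(V, x) = (V + x) - ½ = -½ + V + x)
C(M) = √(-7/2 + 2*M) (C(M) = √(M + (-½ - 3 + M)) = √(M + (-7/2 + M)) = √(-7/2 + 2*M))
h(g) = g*(6 + g) (h(g) = (6 + g)*g = g*(6 + g))
h(C(3)) - 1*(-23933) = (√(-14 + 8*3)/2)*(6 + √(-14 + 8*3)/2) - 1*(-23933) = (√(-14 + 24)/2)*(6 + √(-14 + 24)/2) + 23933 = (√10/2)*(6 + √10/2) + 23933 = √10*(6 + √10/2)/2 + 23933 = 23933 + √10*(6 + √10/2)/2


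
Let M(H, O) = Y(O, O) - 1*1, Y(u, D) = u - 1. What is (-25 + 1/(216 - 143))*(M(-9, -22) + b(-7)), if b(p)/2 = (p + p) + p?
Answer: 120384/73 ≈ 1649.1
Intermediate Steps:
Y(u, D) = -1 + u
M(H, O) = -2 + O (M(H, O) = (-1 + O) - 1*1 = (-1 + O) - 1 = -2 + O)
b(p) = 6*p (b(p) = 2*((p + p) + p) = 2*(2*p + p) = 2*(3*p) = 6*p)
(-25 + 1/(216 - 143))*(M(-9, -22) + b(-7)) = (-25 + 1/(216 - 143))*((-2 - 22) + 6*(-7)) = (-25 + 1/73)*(-24 - 42) = (-25 + 1/73)*(-66) = -1824/73*(-66) = 120384/73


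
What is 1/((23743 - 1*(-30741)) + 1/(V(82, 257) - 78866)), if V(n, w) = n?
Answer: 78784/4292467455 ≈ 1.8354e-5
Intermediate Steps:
1/((23743 - 1*(-30741)) + 1/(V(82, 257) - 78866)) = 1/((23743 - 1*(-30741)) + 1/(82 - 78866)) = 1/((23743 + 30741) + 1/(-78784)) = 1/(54484 - 1/78784) = 1/(4292467455/78784) = 78784/4292467455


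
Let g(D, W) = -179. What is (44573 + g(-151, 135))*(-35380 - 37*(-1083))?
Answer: 208252254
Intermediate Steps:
(44573 + g(-151, 135))*(-35380 - 37*(-1083)) = (44573 - 179)*(-35380 - 37*(-1083)) = 44394*(-35380 + 40071) = 44394*4691 = 208252254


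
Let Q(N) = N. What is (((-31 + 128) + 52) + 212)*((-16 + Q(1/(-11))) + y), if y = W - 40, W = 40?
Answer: -63897/11 ≈ -5808.8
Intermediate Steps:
y = 0 (y = 40 - 40 = 0)
(((-31 + 128) + 52) + 212)*((-16 + Q(1/(-11))) + y) = (((-31 + 128) + 52) + 212)*((-16 + 1/(-11)) + 0) = ((97 + 52) + 212)*((-16 - 1/11) + 0) = (149 + 212)*(-177/11 + 0) = 361*(-177/11) = -63897/11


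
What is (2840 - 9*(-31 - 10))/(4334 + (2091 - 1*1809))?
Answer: 3209/4616 ≈ 0.69519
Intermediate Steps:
(2840 - 9*(-31 - 10))/(4334 + (2091 - 1*1809)) = (2840 - 9*(-41))/(4334 + (2091 - 1809)) = (2840 + 369)/(4334 + 282) = 3209/4616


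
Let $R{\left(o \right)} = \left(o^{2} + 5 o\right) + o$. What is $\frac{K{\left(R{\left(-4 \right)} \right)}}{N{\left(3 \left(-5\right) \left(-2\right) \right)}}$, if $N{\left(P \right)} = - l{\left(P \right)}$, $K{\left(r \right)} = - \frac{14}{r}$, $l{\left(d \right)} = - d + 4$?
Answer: $\frac{7}{104} \approx 0.067308$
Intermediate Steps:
$R{\left(o \right)} = o^{2} + 6 o$
$l{\left(d \right)} = 4 - d$
$N{\left(P \right)} = -4 + P$ ($N{\left(P \right)} = - (4 - P) = -4 + P$)
$\frac{K{\left(R{\left(-4 \right)} \right)}}{N{\left(3 \left(-5\right) \left(-2\right) \right)}} = \frac{\left(-14\right) \frac{1}{\left(-4\right) \left(6 - 4\right)}}{-4 + 3 \left(-5\right) \left(-2\right)} = \frac{\left(-14\right) \frac{1}{\left(-4\right) 2}}{-4 - -30} = \frac{\left(-14\right) \frac{1}{-8}}{-4 + 30} = \frac{\left(-14\right) \left(- \frac{1}{8}\right)}{26} = \frac{7}{4} \cdot \frac{1}{26} = \frac{7}{104}$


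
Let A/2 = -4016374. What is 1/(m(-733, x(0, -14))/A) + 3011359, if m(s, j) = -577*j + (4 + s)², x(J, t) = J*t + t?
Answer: 1624677363573/539519 ≈ 3.0113e+6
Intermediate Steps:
A = -8032748 (A = 2*(-4016374) = -8032748)
x(J, t) = t + J*t
m(s, j) = (4 + s)² - 577*j
1/(m(-733, x(0, -14))/A) + 3011359 = 1/(((4 - 733)² - (-8078)*(1 + 0))/(-8032748)) + 3011359 = 1/(((-729)² - (-8078))*(-1/8032748)) + 3011359 = 1/((531441 - 577*(-14))*(-1/8032748)) + 3011359 = 1/((531441 + 8078)*(-1/8032748)) + 3011359 = 1/(539519*(-1/8032748)) + 3011359 = 1/(-539519/8032748) + 3011359 = -8032748/539519 + 3011359 = 1624677363573/539519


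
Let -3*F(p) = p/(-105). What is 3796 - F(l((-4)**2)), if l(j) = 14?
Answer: 170818/45 ≈ 3796.0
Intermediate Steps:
F(p) = p/315 (F(p) = -p/(3*(-105)) = -p*(-1)/(3*105) = -(-1)*p/315 = p/315)
3796 - F(l((-4)**2)) = 3796 - 14/315 = 3796 - 1*2/45 = 3796 - 2/45 = 170818/45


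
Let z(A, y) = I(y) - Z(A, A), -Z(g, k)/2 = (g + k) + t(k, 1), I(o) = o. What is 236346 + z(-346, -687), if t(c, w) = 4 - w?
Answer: 234281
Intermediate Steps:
Z(g, k) = -6 - 2*g - 2*k (Z(g, k) = -2*((g + k) + (4 - 1*1)) = -2*((g + k) + (4 - 1)) = -2*((g + k) + 3) = -2*(3 + g + k) = -6 - 2*g - 2*k)
z(A, y) = 6 + y + 4*A (z(A, y) = y - (-6 - 2*A - 2*A) = y - (-6 - 4*A) = y + (6 + 4*A) = 6 + y + 4*A)
236346 + z(-346, -687) = 236346 + (6 - 687 + 4*(-346)) = 236346 + (6 - 687 - 1384) = 236346 - 2065 = 234281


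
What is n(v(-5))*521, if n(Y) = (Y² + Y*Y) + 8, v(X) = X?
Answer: 30218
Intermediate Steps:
n(Y) = 8 + 2*Y² (n(Y) = (Y² + Y²) + 8 = 2*Y² + 8 = 8 + 2*Y²)
n(v(-5))*521 = (8 + 2*(-5)²)*521 = (8 + 2*25)*521 = (8 + 50)*521 = 58*521 = 30218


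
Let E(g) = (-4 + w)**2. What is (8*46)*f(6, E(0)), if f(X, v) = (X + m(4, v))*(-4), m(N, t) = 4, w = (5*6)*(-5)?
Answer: -14720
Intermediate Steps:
w = -150 (w = 30*(-5) = -150)
E(g) = 23716 (E(g) = (-4 - 150)**2 = (-154)**2 = 23716)
f(X, v) = -16 - 4*X (f(X, v) = (X + 4)*(-4) = (4 + X)*(-4) = -16 - 4*X)
(8*46)*f(6, E(0)) = (8*46)*(-16 - 4*6) = 368*(-16 - 24) = 368*(-40) = -14720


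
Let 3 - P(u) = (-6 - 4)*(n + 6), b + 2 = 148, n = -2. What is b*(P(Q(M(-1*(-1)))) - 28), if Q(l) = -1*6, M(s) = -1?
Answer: 2190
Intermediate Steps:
b = 146 (b = -2 + 148 = 146)
Q(l) = -6
P(u) = 43 (P(u) = 3 - (-6 - 4)*(-2 + 6) = 3 - (-10)*4 = 3 - 1*(-40) = 3 + 40 = 43)
b*(P(Q(M(-1*(-1)))) - 28) = 146*(43 - 28) = 146*15 = 2190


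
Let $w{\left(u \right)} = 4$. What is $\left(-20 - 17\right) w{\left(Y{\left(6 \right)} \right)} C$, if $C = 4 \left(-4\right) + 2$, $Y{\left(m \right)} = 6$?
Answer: $2072$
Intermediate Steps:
$C = -14$ ($C = -16 + 2 = -14$)
$\left(-20 - 17\right) w{\left(Y{\left(6 \right)} \right)} C = \left(-20 - 17\right) 4 \left(-14\right) = \left(-37\right) 4 \left(-14\right) = \left(-148\right) \left(-14\right) = 2072$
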